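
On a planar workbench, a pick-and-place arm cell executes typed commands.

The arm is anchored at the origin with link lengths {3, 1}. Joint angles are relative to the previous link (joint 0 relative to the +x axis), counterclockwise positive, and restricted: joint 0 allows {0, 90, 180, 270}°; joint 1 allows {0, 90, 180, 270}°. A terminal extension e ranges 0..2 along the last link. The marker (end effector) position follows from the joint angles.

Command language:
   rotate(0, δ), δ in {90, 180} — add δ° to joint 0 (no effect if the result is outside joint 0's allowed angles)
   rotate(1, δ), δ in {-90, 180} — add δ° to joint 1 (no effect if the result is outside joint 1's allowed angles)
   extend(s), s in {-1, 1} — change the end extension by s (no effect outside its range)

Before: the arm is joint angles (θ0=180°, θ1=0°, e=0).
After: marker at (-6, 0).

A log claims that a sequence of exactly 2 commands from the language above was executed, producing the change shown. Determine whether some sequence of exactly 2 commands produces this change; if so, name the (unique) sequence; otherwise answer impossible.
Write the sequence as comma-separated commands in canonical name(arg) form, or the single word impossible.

t0: joint angles (θ0=180°, θ1=0°, e=0)
1. extend(1) → joint angles (θ0=180°, θ1=0°, e=1)
2. extend(1) → joint angles (θ0=180°, θ1=0°, e=2)
uniquely the one of 36 2-step routes that fits.

extend(1), extend(1)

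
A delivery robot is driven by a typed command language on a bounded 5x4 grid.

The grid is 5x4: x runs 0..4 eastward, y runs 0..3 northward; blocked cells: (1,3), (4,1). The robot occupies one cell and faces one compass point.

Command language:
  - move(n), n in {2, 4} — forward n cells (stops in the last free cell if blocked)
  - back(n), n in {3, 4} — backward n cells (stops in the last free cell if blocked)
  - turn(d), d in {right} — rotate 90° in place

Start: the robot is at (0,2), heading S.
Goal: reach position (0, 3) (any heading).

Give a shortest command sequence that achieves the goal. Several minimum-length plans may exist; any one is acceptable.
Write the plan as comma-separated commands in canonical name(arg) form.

t0: at (0,2), heading S
1. back(4) → at (0,3), heading S
minimal: 1 command(s), checked below 1.

back(4)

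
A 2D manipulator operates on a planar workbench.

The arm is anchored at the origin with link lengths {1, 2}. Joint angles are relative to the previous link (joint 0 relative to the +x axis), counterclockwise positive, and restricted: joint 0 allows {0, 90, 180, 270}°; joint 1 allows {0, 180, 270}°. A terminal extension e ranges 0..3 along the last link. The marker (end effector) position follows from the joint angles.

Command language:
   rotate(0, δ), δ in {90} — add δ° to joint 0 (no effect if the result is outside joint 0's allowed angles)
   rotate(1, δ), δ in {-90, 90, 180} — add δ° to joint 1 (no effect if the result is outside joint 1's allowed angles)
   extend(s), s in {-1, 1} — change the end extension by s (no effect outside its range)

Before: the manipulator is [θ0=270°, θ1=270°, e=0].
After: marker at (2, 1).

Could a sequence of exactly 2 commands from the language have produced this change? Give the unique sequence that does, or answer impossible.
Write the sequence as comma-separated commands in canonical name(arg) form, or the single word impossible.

t0: [θ0=270°, θ1=270°, e=0]
1. rotate(0, 90) → [θ0=0°, θ1=270°, e=0]
2. rotate(0, 90) → [θ0=90°, θ1=270°, e=0]
no rival 2-sequence matches.

rotate(0, 90), rotate(0, 90)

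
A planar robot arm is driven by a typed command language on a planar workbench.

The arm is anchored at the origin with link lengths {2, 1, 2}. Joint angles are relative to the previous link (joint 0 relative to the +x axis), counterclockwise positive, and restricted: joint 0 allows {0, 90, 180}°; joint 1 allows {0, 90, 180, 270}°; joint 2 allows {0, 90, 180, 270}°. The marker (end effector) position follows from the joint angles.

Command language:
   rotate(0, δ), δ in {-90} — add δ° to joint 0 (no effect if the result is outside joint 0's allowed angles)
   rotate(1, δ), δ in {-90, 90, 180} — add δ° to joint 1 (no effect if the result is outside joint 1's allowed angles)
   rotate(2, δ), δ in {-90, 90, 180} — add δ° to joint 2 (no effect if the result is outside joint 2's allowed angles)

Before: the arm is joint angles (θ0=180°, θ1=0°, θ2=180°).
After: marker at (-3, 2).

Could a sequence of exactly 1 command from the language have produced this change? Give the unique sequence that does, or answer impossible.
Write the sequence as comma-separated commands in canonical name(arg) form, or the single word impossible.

t0: joint angles (θ0=180°, θ1=0°, θ2=180°)
1. rotate(2, 90) → joint angles (θ0=180°, θ1=0°, θ2=270°)
uniquely the one of 7 1-step routes that fits.

rotate(2, 90)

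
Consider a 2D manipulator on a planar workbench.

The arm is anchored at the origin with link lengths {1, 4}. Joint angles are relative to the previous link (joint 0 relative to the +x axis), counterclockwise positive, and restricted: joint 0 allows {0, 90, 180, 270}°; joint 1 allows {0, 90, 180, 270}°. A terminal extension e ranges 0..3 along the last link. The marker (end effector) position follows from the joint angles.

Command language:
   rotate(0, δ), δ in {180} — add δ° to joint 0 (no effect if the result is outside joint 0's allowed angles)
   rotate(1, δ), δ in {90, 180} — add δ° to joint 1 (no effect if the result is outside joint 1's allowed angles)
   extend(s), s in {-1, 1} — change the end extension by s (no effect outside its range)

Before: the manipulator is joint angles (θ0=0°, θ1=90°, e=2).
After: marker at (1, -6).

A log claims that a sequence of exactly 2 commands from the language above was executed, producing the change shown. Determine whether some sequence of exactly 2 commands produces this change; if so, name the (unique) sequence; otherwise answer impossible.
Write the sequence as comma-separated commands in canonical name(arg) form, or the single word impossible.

rotate(1, 90), rotate(1, 90)

initial: joint angles (θ0=0°, θ1=90°, e=2)
[1] after rotate(1, 90): joint angles (θ0=0°, θ1=180°, e=2)
[2] after rotate(1, 90): joint angles (θ0=0°, θ1=270°, e=2)
all 25 alternatives checked — unique.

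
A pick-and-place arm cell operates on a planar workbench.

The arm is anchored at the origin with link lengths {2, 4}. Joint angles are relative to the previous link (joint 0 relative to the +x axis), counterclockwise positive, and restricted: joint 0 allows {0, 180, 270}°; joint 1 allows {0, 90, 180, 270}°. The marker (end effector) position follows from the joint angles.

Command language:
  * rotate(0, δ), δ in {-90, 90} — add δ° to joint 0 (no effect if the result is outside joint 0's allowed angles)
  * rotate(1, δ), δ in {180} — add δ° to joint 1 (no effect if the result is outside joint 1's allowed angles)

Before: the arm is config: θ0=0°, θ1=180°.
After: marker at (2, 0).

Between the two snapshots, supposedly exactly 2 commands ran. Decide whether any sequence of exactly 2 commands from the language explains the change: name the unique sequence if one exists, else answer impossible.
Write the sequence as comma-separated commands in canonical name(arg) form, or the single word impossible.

rotate(0, -90), rotate(0, -90)

begin: config: θ0=0°, θ1=180°
[1] after rotate(0, -90): config: θ0=270°, θ1=180°
[2] after rotate(0, -90): config: θ0=180°, θ1=180°
uniquely the one of 9 2-step routes that fits.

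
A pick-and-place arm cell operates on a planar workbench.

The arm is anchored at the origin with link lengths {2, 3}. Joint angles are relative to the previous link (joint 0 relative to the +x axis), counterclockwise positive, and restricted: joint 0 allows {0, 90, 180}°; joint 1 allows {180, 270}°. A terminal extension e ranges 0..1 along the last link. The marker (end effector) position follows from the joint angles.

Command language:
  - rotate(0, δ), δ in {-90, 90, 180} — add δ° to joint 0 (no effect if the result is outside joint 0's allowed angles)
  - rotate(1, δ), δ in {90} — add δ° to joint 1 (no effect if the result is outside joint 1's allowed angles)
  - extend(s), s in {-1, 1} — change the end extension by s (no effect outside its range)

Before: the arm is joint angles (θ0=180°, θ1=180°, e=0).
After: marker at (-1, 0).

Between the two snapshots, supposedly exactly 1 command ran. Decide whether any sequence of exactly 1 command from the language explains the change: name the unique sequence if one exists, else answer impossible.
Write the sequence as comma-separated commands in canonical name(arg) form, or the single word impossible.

rotate(0, 180)

from: joint angles (θ0=180°, θ1=180°, e=0)
1. rotate(0, 180) → joint angles (θ0=0°, θ1=180°, e=0)
no other 1-command option fits: unique.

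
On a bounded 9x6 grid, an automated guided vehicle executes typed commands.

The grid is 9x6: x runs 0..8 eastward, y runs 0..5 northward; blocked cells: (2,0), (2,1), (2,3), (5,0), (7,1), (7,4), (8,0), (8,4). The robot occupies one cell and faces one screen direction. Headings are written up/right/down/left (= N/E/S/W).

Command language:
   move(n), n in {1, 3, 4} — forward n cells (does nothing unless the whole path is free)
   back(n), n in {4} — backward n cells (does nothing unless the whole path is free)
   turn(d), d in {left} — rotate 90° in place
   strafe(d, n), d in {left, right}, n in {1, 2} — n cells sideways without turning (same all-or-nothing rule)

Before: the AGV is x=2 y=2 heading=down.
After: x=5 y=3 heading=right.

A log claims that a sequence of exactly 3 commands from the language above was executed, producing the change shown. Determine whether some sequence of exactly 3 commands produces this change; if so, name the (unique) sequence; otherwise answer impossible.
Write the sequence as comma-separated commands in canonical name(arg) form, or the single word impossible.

key: running strafe(left, 1) before turn(left) would end elsewhere — order is forced
from: x=2 y=2 heading=down
t=1 turn(left) ⇒ x=2 y=2 heading=right
t=2 move(3) ⇒ x=5 y=2 heading=right
t=3 strafe(left, 1) ⇒ x=5 y=3 heading=right
no rival 3-sequence matches.

turn(left), move(3), strafe(left, 1)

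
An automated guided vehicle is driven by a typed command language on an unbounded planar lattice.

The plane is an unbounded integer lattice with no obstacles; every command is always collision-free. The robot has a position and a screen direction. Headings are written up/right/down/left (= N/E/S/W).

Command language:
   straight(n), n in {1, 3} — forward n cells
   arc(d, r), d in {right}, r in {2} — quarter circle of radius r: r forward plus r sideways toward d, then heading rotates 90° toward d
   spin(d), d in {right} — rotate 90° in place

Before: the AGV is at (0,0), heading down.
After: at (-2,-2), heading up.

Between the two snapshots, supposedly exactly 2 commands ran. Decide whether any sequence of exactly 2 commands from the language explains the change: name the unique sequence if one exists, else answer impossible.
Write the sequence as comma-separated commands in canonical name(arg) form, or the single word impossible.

arc(right, 2), spin(right)

key: position moved to (-2,-2) AND the heading swung to N — translation plus rotation needed
t0: at (0,0), heading down
step 1 (arc(right, 2)): at (-2,-2), heading left
step 2 (spin(right)): at (-2,-2), heading up
no rival 2-sequence matches.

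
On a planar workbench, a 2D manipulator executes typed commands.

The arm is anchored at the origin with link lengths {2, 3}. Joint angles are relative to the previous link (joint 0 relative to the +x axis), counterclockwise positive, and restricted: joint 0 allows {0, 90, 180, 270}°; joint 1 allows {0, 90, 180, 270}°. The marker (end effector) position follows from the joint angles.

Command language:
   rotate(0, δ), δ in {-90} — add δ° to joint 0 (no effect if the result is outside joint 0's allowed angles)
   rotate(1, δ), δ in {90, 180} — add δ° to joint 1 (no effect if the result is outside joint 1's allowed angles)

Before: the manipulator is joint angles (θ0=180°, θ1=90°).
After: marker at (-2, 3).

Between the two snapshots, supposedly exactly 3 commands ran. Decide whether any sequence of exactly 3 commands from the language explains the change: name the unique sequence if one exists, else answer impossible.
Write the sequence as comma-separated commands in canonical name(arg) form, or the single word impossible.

rotate(1, 180), rotate(1, 180), rotate(1, 180)

from: joint angles (θ0=180°, θ1=90°)
t=1 rotate(1, 180) ⇒ joint angles (θ0=180°, θ1=270°)
t=2 rotate(1, 180) ⇒ joint angles (θ0=180°, θ1=90°)
t=3 rotate(1, 180) ⇒ joint angles (θ0=180°, θ1=270°)
uniquely the one of 27 3-step routes that fits.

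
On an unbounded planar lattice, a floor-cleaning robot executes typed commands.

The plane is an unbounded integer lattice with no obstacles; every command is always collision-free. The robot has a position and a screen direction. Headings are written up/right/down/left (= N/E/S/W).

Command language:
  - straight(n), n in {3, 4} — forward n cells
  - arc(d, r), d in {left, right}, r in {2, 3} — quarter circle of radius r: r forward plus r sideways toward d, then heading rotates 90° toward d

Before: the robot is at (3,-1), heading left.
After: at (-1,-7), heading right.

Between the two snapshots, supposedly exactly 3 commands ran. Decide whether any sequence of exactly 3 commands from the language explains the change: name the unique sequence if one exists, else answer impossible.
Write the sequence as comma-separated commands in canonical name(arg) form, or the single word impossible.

straight(4), arc(left, 3), arc(left, 3)

key: position moved to (-1,-7) AND the heading swung to E — translation plus rotation needed
t0: at (3,-1), heading left
[1] after straight(4): at (-1,-1), heading left
[2] after arc(left, 3): at (-4,-4), heading down
[3] after arc(left, 3): at (-1,-7), heading right
uniquely the one of 216 3-step routes that fits.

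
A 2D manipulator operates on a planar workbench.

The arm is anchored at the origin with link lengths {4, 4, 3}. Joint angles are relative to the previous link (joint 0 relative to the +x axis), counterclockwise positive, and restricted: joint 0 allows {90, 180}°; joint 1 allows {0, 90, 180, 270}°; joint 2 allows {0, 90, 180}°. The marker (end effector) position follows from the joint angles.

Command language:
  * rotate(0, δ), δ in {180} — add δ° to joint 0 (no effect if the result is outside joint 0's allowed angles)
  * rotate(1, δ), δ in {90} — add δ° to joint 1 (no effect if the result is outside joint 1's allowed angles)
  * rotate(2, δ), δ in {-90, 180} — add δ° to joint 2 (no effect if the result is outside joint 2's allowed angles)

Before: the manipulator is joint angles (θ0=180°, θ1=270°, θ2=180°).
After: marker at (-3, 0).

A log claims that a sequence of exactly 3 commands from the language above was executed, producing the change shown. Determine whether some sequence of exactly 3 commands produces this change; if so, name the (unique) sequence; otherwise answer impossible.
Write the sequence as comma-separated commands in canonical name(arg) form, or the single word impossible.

rotate(1, 90), rotate(1, 90), rotate(1, 90)

initial: joint angles (θ0=180°, θ1=270°, θ2=180°)
1. rotate(1, 90) → joint angles (θ0=180°, θ1=0°, θ2=180°)
2. rotate(1, 90) → joint angles (θ0=180°, θ1=90°, θ2=180°)
3. rotate(1, 90) → joint angles (θ0=180°, θ1=180°, θ2=180°)
uniquely the one of 64 3-step routes that fits.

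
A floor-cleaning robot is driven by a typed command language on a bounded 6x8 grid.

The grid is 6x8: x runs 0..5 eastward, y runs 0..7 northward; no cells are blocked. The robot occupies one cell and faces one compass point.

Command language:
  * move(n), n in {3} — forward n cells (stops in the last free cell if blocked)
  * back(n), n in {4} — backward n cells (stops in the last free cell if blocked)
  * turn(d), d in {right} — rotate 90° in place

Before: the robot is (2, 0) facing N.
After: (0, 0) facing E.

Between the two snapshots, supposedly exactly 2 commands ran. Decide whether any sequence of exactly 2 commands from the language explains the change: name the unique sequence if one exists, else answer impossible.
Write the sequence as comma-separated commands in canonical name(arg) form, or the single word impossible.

key: cell and facing (now E) both changed — the 2 commands mix motion and turning
initial: (2, 0) facing N
1. turn(right) → (2, 0) facing E
2. back(4) → (0, 0) facing E
no other 2-command option fits: unique.

turn(right), back(4)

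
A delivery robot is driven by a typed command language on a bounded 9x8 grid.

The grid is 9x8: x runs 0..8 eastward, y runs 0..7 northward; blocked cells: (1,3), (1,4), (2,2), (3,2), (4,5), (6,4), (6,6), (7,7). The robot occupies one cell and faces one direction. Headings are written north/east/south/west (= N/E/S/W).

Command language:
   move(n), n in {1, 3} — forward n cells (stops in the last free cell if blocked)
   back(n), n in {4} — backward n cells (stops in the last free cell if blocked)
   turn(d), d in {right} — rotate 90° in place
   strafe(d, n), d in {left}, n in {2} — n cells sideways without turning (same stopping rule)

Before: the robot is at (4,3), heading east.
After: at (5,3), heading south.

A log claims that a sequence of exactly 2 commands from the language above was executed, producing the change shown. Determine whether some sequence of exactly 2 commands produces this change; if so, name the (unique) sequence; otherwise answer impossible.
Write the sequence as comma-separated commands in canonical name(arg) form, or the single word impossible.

key: running turn(right) before move(1) would end elsewhere — order is forced
t0: at (4,3), heading east
1. move(1) → at (5,3), heading east
2. turn(right) → at (5,3), heading south
uniquely the one of 25 2-step routes that fits.

move(1), turn(right)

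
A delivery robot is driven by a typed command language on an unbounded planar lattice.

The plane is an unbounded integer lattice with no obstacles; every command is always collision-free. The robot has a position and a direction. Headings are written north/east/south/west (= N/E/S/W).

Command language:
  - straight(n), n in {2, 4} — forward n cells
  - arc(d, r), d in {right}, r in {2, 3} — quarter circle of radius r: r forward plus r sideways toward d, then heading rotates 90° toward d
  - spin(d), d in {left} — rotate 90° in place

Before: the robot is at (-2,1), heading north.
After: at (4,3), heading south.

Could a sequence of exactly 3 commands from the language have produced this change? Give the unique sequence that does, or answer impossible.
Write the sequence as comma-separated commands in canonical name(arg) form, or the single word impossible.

straight(2), arc(right, 3), arc(right, 3)

key: position moved to (4,3) AND the heading swung to S — translation plus rotation needed
t0: at (-2,1), heading north
[1] after straight(2): at (-2,3), heading north
[2] after arc(right, 3): at (1,6), heading east
[3] after arc(right, 3): at (4,3), heading south
uniquely the one of 125 3-step routes that fits.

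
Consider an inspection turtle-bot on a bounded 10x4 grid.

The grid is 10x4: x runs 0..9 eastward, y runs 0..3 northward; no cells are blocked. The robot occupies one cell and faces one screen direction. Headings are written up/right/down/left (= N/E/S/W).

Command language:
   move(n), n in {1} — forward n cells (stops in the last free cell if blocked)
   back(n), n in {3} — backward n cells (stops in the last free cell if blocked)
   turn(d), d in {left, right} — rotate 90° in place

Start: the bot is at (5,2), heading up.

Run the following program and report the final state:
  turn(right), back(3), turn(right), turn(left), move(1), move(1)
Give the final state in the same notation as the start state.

at (4,2), heading right

t0: at (5,2), heading up
step 1 (turn(right)): at (5,2), heading right
step 2 (back(3)): at (2,2), heading right
step 3 (turn(right)): at (2,2), heading down
step 4 (turn(left)): at (2,2), heading right
step 5 (move(1)): at (3,2), heading right
step 6 (move(1)): at (4,2), heading right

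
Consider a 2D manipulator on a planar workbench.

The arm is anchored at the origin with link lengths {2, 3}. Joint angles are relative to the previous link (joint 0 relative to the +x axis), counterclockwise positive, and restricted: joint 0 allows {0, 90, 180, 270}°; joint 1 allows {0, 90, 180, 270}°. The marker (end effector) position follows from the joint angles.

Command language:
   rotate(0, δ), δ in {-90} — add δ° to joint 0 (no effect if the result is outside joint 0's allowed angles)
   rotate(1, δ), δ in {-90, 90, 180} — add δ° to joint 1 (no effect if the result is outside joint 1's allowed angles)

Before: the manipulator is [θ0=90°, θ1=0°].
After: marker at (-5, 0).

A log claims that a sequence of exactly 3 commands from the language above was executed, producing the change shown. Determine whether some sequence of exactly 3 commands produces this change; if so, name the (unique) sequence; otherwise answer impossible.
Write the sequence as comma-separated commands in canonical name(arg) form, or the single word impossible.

begin: [θ0=90°, θ1=0°]
step 1 (rotate(0, -90)): [θ0=0°, θ1=0°]
step 2 (rotate(0, -90)): [θ0=270°, θ1=0°]
step 3 (rotate(0, -90)): [θ0=180°, θ1=0°]
no rival 3-sequence matches.

rotate(0, -90), rotate(0, -90), rotate(0, -90)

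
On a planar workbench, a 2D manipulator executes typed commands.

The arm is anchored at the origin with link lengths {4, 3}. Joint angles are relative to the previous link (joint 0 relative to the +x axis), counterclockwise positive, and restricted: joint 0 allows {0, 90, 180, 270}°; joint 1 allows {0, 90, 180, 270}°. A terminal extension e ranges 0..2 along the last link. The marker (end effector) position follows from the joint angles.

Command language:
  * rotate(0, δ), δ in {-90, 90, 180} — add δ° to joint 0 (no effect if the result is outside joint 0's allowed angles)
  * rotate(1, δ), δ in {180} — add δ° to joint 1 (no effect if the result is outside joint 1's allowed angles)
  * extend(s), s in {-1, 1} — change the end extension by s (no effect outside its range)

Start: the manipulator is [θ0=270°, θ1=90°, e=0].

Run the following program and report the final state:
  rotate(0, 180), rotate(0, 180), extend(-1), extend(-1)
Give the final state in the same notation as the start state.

begin: [θ0=270°, θ1=90°, e=0]
t=1 rotate(0, 180) ⇒ [θ0=90°, θ1=90°, e=0]
t=2 rotate(0, 180) ⇒ [θ0=270°, θ1=90°, e=0]
t=3 extend(-1) ⇒ [θ0=270°, θ1=90°, e=0]
t=4 extend(-1) ⇒ [θ0=270°, θ1=90°, e=0]

[θ0=270°, θ1=90°, e=0]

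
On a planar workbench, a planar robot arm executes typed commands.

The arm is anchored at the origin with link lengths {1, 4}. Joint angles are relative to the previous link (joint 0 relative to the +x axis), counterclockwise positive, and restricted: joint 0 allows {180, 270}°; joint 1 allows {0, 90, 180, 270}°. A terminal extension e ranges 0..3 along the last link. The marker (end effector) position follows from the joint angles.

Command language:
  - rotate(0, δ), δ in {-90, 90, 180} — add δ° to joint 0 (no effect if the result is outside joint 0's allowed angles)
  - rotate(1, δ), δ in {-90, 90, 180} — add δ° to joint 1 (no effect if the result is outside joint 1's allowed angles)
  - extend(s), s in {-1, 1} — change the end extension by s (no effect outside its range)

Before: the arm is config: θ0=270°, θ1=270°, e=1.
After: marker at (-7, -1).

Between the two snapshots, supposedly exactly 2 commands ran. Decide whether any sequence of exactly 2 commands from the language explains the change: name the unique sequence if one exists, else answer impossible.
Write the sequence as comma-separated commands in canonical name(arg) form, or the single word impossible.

extend(1), extend(1)

t0: config: θ0=270°, θ1=270°, e=1
t=1 extend(1) ⇒ config: θ0=270°, θ1=270°, e=2
t=2 extend(1) ⇒ config: θ0=270°, θ1=270°, e=3
no rival 2-sequence matches.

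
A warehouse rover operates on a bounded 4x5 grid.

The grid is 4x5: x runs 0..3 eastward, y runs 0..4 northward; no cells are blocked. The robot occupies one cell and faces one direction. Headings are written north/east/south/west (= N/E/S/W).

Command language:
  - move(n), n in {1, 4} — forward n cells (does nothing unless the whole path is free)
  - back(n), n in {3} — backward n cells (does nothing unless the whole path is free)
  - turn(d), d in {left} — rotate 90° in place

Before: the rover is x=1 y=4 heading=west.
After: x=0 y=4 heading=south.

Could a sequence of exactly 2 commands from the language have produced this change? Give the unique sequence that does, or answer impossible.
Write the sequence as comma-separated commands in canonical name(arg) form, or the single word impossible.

move(1), turn(left)

key: position moved to (0,4) AND the heading swung to S — translation plus rotation needed
start: x=1 y=4 heading=west
1. move(1) → x=0 y=4 heading=west
2. turn(left) → x=0 y=4 heading=south
no other 2-command option fits: unique.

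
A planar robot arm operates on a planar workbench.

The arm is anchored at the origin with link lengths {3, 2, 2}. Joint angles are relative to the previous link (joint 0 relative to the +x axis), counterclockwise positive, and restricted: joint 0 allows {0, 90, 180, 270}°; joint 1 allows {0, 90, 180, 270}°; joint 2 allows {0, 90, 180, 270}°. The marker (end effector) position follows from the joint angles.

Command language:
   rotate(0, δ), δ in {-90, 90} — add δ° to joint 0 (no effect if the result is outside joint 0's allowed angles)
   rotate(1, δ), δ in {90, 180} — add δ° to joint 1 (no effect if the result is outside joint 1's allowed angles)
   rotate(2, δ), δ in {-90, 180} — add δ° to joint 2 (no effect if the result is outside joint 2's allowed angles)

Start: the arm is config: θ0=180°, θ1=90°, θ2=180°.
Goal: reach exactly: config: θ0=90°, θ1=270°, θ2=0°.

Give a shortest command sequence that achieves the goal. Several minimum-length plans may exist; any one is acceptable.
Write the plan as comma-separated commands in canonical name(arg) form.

from: config: θ0=180°, θ1=90°, θ2=180°
step 1 (rotate(1, 180)): config: θ0=180°, θ1=270°, θ2=180°
step 2 (rotate(0, -90)): config: θ0=90°, θ1=270°, θ2=180°
step 3 (rotate(2, 180)): config: θ0=90°, θ1=270°, θ2=0°
no 2-step plan works, so 3 is optimal.

rotate(1, 180), rotate(0, -90), rotate(2, 180)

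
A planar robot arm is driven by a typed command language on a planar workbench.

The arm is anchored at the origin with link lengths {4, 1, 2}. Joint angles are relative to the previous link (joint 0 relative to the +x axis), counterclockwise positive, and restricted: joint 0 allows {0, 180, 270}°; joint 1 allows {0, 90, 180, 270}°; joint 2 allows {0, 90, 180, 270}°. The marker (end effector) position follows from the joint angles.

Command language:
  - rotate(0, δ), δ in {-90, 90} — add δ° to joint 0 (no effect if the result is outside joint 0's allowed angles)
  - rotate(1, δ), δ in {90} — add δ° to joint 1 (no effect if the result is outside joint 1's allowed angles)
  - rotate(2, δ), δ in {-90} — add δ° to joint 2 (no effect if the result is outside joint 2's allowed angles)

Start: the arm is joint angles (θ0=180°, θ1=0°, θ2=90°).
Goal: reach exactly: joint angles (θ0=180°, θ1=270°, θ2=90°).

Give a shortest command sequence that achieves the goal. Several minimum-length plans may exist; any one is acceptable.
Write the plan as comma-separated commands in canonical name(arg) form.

begin: joint angles (θ0=180°, θ1=0°, θ2=90°)
t=1 rotate(1, 90) ⇒ joint angles (θ0=180°, θ1=90°, θ2=90°)
t=2 rotate(1, 90) ⇒ joint angles (θ0=180°, θ1=180°, θ2=90°)
t=3 rotate(1, 90) ⇒ joint angles (θ0=180°, θ1=270°, θ2=90°)
nothing shorter than 3 reaches the goal.

rotate(1, 90), rotate(1, 90), rotate(1, 90)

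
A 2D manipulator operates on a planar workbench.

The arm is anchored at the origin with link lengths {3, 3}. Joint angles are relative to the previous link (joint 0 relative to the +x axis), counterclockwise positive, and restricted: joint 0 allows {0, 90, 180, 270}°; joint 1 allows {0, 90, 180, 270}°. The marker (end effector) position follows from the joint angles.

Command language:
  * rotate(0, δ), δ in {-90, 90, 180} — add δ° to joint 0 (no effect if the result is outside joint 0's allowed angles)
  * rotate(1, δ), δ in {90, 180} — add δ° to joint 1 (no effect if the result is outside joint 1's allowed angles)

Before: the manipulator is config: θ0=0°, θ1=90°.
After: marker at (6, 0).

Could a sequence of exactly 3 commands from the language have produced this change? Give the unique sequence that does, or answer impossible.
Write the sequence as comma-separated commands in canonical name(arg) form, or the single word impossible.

rotate(1, 90), rotate(1, 90), rotate(1, 90)

from: config: θ0=0°, θ1=90°
step 1 (rotate(1, 90)): config: θ0=0°, θ1=180°
step 2 (rotate(1, 90)): config: θ0=0°, θ1=270°
step 3 (rotate(1, 90)): config: θ0=0°, θ1=0°
all 125 alternatives checked — unique.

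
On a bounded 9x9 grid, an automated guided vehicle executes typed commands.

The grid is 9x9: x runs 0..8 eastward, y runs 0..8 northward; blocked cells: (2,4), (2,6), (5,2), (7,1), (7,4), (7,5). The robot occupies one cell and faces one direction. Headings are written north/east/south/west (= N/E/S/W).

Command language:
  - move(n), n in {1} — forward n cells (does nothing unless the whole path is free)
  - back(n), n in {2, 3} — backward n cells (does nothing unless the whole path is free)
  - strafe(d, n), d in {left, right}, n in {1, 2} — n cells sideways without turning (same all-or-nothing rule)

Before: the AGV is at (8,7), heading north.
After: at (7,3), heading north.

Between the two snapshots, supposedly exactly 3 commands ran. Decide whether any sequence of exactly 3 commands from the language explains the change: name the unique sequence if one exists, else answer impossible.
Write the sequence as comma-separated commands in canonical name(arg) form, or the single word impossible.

back(2), back(2), strafe(left, 1)

key: heading stays N — no command in the sequence turns
start: at (8,7), heading north
t=1 back(2) ⇒ at (8,5), heading north
t=2 back(2) ⇒ at (8,3), heading north
t=3 strafe(left, 1) ⇒ at (7,3), heading north
no rival 3-sequence matches.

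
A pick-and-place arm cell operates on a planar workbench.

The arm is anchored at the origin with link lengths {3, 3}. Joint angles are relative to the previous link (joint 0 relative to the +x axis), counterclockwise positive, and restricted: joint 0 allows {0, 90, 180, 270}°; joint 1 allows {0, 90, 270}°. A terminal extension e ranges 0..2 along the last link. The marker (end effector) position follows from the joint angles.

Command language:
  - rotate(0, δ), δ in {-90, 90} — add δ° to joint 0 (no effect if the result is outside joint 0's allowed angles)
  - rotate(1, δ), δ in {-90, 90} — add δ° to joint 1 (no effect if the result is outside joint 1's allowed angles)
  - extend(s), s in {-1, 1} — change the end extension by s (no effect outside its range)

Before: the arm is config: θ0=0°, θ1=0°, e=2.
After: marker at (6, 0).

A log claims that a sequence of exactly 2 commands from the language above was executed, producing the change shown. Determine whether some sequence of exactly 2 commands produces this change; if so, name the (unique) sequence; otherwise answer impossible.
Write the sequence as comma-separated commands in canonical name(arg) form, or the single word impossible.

begin: config: θ0=0°, θ1=0°, e=2
1. extend(-1) → config: θ0=0°, θ1=0°, e=1
2. extend(-1) → config: θ0=0°, θ1=0°, e=0
all 36 alternatives checked — unique.

extend(-1), extend(-1)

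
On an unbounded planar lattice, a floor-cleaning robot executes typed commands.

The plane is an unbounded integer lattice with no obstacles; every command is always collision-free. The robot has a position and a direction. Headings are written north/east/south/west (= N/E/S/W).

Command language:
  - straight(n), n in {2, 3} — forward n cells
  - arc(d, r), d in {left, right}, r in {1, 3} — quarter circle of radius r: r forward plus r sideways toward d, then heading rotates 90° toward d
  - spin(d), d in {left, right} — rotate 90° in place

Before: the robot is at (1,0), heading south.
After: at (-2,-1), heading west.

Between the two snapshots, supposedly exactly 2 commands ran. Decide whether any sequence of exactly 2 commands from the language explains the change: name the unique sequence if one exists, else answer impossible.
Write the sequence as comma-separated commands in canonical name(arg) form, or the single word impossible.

arc(right, 1), straight(2)

key: order matters: swapping arc(right, 1) and straight(2) lands elsewhere
initial: at (1,0), heading south
step 1 (arc(right, 1)): at (0,-1), heading west
step 2 (straight(2)): at (-2,-1), heading west
uniquely the one of 64 2-step routes that fits.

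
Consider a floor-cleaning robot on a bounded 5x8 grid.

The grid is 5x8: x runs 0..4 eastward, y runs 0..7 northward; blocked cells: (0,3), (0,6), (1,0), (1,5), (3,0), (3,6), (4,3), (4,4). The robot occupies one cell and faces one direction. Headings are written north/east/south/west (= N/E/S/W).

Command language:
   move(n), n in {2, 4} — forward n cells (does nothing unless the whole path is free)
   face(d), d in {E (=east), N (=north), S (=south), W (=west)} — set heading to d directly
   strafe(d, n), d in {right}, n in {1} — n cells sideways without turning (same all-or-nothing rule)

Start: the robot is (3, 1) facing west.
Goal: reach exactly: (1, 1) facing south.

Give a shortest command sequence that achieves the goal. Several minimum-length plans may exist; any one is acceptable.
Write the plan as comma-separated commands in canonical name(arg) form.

t0: (3, 1) facing west
1. move(2) → (1, 1) facing west
2. face(S) → (1, 1) facing south
shorter routes all fall short; 2 is best.

move(2), face(S)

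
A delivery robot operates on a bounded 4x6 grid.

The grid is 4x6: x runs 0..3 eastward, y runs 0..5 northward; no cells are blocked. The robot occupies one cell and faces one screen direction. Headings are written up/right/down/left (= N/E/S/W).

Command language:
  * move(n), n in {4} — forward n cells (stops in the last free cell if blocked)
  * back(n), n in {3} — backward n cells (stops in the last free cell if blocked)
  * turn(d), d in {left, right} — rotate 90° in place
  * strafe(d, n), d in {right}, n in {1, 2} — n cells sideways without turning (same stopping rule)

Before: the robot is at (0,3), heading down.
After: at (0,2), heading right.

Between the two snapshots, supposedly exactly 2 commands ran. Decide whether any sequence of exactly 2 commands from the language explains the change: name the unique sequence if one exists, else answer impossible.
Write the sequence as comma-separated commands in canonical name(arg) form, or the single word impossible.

turn(left), strafe(right, 1)

key: position moved to (0,2) AND the heading swung to E — translation plus rotation needed
t0: at (0,3), heading down
1. turn(left) → at (0,3), heading right
2. strafe(right, 1) → at (0,2), heading right
no rival 2-sequence matches.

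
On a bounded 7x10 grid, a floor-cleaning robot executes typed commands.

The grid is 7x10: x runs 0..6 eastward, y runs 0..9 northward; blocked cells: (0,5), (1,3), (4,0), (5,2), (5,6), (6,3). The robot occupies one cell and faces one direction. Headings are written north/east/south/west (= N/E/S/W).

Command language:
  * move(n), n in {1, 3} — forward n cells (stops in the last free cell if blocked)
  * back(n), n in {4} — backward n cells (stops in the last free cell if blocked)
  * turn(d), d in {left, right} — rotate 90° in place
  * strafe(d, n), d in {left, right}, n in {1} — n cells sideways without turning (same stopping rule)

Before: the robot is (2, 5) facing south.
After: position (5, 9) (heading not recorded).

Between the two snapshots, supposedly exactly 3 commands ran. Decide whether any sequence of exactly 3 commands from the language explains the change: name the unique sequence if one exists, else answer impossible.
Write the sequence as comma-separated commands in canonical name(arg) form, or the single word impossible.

key: order matters: swapping back(4) and move(3) lands elsewhere
begin: (2, 5) facing south
[1] after back(4): (2, 9) facing south
[2] after turn(left): (2, 9) facing east
[3] after move(3): (5, 9) facing east
no rival 3-sequence matches.

back(4), turn(left), move(3)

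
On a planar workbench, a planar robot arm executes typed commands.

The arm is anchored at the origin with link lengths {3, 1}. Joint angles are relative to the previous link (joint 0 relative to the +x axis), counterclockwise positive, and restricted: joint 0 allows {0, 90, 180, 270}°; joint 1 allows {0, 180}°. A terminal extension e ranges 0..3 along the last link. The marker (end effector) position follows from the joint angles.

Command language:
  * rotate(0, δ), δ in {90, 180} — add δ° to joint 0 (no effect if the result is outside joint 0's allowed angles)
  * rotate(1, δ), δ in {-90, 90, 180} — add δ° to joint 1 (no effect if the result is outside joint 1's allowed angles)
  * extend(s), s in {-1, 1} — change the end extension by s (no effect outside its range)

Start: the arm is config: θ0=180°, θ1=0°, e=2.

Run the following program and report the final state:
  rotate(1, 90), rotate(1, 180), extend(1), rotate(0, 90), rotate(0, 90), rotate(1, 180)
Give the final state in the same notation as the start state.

initial: config: θ0=180°, θ1=0°, e=2
t=1 rotate(1, 90) ⇒ config: θ0=180°, θ1=0°, e=2
t=2 rotate(1, 180) ⇒ config: θ0=180°, θ1=180°, e=2
t=3 extend(1) ⇒ config: θ0=180°, θ1=180°, e=3
t=4 rotate(0, 90) ⇒ config: θ0=270°, θ1=180°, e=3
t=5 rotate(0, 90) ⇒ config: θ0=0°, θ1=180°, e=3
t=6 rotate(1, 180) ⇒ config: θ0=0°, θ1=0°, e=3

config: θ0=0°, θ1=0°, e=3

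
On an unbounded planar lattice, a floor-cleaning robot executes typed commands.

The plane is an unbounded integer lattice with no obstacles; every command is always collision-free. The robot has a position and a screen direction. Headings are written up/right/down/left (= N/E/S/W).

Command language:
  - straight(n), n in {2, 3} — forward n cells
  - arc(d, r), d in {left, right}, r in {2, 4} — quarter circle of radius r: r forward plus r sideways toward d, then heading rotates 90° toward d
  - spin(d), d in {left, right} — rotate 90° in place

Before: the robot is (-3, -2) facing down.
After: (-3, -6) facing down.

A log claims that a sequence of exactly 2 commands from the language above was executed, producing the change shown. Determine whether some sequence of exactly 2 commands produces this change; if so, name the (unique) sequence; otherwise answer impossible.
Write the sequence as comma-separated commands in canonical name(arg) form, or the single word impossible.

straight(2), straight(2)

key: heading stays S — no command in the sequence turns
from: (-3, -2) facing down
1. straight(2) → (-3, -4) facing down
2. straight(2) → (-3, -6) facing down
no rival 2-sequence matches.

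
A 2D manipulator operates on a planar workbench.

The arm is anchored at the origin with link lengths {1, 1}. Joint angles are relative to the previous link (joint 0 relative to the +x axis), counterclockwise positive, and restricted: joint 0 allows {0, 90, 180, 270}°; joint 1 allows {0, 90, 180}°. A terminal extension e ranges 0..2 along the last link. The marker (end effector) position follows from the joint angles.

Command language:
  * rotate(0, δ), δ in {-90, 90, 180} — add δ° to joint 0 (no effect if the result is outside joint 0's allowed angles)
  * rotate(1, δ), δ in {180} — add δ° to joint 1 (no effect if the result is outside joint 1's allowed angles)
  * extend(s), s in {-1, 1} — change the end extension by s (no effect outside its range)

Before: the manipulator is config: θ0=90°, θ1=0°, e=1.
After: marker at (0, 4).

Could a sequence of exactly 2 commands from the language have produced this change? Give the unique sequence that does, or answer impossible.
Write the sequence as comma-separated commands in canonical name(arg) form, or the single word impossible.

extend(1), extend(1)

t0: config: θ0=90°, θ1=0°, e=1
[1] after extend(1): config: θ0=90°, θ1=0°, e=2
[2] after extend(1): config: θ0=90°, θ1=0°, e=2
all 36 alternatives checked — unique.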